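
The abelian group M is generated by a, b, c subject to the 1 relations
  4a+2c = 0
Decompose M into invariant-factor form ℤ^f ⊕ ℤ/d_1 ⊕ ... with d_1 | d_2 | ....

rank_ℚ(R)=1; free=3−1=2
SNF(R) diag = [2] → torsion [2]

Answer: M ≅ ℤ^2 ⊕ ℤ/2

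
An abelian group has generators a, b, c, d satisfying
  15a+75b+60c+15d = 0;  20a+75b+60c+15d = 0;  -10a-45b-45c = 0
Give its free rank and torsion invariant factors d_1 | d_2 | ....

Answer: M ≅ ℤ^1 ⊕ ℤ/5 ⊕ ℤ/15 ⊕ ℤ/45

Derivation:
rank_ℚ(R)=3; free=4−3=1
SNF(R) diag = [5, 15, 45] → torsion [5, 15, 45]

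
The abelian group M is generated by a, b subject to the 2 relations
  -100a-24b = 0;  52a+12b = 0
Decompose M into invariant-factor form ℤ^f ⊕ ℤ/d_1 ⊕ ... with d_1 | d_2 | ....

rank_ℚ(R)=2; free=2−2=0
SNF(R) diag = [4, 12] → torsion [4, 12]

Answer: M ≅ ℤ/4 ⊕ ℤ/12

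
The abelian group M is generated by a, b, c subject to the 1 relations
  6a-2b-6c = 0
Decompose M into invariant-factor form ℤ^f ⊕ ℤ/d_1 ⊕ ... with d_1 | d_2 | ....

rank_ℚ(R)=1; free=3−1=2
SNF(R) diag = [2] → torsion [2]

Answer: M ≅ ℤ^2 ⊕ ℤ/2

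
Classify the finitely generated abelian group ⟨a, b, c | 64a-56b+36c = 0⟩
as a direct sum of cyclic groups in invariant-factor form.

Answer: M ≅ ℤ^2 ⊕ ℤ/4

Derivation:
rank_ℚ(R)=1; free=3−1=2
SNF(R) diag = [4] → torsion [4]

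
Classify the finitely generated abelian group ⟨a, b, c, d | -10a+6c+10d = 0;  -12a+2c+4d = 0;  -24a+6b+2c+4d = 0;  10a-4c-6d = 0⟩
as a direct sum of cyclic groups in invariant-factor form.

rank_ℚ(R)=4; free=4−4=0
SNF(R) diag = [2, 2, 6, 12] → torsion [2, 2, 6, 12]

Answer: M ≅ ℤ/2 ⊕ ℤ/2 ⊕ ℤ/6 ⊕ ℤ/12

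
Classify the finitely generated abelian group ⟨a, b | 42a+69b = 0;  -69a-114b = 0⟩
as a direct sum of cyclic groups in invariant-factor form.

Answer: M ≅ ℤ/3 ⊕ ℤ/9

Derivation:
rank_ℚ(R)=2; free=2−2=0
SNF(R) diag = [3, 9] → torsion [3, 9]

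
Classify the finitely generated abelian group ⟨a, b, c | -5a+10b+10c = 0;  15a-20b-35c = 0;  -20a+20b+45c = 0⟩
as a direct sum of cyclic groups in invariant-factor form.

Answer: M ≅ ℤ/5 ⊕ ℤ/5 ⊕ ℤ/10

Derivation:
rank_ℚ(R)=3; free=3−3=0
SNF(R) diag = [5, 5, 10] → torsion [5, 5, 10]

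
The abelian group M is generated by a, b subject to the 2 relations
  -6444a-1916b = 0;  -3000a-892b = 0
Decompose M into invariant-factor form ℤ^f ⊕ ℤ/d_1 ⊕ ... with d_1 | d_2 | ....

Answer: M ≅ ℤ/4 ⊕ ℤ/12

Derivation:
rank_ℚ(R)=2; free=2−2=0
SNF(R) diag = [4, 12] → torsion [4, 12]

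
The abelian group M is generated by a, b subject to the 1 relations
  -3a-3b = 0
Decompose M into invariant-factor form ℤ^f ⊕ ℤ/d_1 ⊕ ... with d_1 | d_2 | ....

rank_ℚ(R)=1; free=2−1=1
SNF(R) diag = [3] → torsion [3]

Answer: M ≅ ℤ^1 ⊕ ℤ/3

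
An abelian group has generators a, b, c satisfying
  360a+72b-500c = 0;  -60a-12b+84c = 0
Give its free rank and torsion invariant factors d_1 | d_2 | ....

Answer: M ≅ ℤ^1 ⊕ ℤ/4 ⊕ ℤ/12

Derivation:
rank_ℚ(R)=2; free=3−2=1
SNF(R) diag = [4, 12] → torsion [4, 12]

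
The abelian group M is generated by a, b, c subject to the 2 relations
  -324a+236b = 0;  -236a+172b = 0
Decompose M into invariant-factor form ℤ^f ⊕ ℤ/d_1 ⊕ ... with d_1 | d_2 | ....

Answer: M ≅ ℤ^1 ⊕ ℤ/4 ⊕ ℤ/8

Derivation:
rank_ℚ(R)=2; free=3−2=1
SNF(R) diag = [4, 8] → torsion [4, 8]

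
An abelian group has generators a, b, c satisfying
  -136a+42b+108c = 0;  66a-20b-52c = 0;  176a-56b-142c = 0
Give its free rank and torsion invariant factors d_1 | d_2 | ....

rank_ℚ(R)=3; free=3−3=0
SNF(R) diag = [2, 2, 6] → torsion [2, 2, 6]

Answer: M ≅ ℤ/2 ⊕ ℤ/2 ⊕ ℤ/6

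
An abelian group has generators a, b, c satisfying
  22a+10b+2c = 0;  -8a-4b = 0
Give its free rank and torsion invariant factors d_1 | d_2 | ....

rank_ℚ(R)=2; free=3−2=1
SNF(R) diag = [2, 4] → torsion [2, 4]

Answer: M ≅ ℤ^1 ⊕ ℤ/2 ⊕ ℤ/4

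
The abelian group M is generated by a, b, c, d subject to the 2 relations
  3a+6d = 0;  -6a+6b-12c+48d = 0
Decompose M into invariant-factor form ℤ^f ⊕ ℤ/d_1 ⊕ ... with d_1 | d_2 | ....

Answer: M ≅ ℤ^2 ⊕ ℤ/3 ⊕ ℤ/6

Derivation:
rank_ℚ(R)=2; free=4−2=2
SNF(R) diag = [3, 6] → torsion [3, 6]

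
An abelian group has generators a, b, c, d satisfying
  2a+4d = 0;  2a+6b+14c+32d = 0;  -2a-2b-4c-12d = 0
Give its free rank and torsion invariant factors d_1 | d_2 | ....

rank_ℚ(R)=3; free=4−3=1
SNF(R) diag = [2, 2, 2] → torsion [2, 2, 2]

Answer: M ≅ ℤ^1 ⊕ ℤ/2 ⊕ ℤ/2 ⊕ ℤ/2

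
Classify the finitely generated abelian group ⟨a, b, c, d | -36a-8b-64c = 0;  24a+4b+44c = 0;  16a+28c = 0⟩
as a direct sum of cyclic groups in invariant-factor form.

Answer: M ≅ ℤ^1 ⊕ ℤ/4 ⊕ ℤ/4 ⊕ ℤ/12

Derivation:
rank_ℚ(R)=3; free=4−3=1
SNF(R) diag = [4, 4, 12] → torsion [4, 4, 12]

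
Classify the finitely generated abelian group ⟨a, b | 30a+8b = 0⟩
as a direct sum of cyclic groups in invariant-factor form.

rank_ℚ(R)=1; free=2−1=1
SNF(R) diag = [2] → torsion [2]

Answer: M ≅ ℤ^1 ⊕ ℤ/2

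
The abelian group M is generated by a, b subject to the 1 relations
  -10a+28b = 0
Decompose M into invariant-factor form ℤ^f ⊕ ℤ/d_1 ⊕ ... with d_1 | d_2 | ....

Answer: M ≅ ℤ^1 ⊕ ℤ/2

Derivation:
rank_ℚ(R)=1; free=2−1=1
SNF(R) diag = [2] → torsion [2]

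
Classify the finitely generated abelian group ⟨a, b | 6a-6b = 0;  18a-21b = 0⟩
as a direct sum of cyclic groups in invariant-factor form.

rank_ℚ(R)=2; free=2−2=0
SNF(R) diag = [3, 6] → torsion [3, 6]

Answer: M ≅ ℤ/3 ⊕ ℤ/6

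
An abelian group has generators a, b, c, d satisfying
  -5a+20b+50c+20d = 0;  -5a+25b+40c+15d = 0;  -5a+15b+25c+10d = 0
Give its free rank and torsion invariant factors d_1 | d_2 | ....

rank_ℚ(R)=3; free=4−3=1
SNF(R) diag = [5, 5, 5] → torsion [5, 5, 5]

Answer: M ≅ ℤ^1 ⊕ ℤ/5 ⊕ ℤ/5 ⊕ ℤ/5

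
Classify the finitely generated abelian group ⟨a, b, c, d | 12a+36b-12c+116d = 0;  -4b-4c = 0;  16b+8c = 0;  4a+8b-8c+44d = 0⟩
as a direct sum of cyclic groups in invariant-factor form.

rank_ℚ(R)=4; free=4−4=0
SNF(R) diag = [4, 4, 8, 16] → torsion [4, 4, 8, 16]

Answer: M ≅ ℤ/4 ⊕ ℤ/4 ⊕ ℤ/8 ⊕ ℤ/16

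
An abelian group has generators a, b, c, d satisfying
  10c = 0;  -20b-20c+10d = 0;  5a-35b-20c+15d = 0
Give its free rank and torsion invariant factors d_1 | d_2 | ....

Answer: M ≅ ℤ^1 ⊕ ℤ/5 ⊕ ℤ/10 ⊕ ℤ/10

Derivation:
rank_ℚ(R)=3; free=4−3=1
SNF(R) diag = [5, 10, 10] → torsion [5, 10, 10]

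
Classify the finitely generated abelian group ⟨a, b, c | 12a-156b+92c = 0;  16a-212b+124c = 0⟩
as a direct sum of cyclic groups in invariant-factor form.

rank_ℚ(R)=2; free=3−2=1
SNF(R) diag = [4, 4] → torsion [4, 4]

Answer: M ≅ ℤ^1 ⊕ ℤ/4 ⊕ ℤ/4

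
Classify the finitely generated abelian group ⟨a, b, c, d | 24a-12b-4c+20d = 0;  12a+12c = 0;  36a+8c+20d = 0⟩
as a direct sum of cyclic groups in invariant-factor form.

rank_ℚ(R)=3; free=4−3=1
SNF(R) diag = [4, 12, 12] → torsion [4, 12, 12]

Answer: M ≅ ℤ^1 ⊕ ℤ/4 ⊕ ℤ/12 ⊕ ℤ/12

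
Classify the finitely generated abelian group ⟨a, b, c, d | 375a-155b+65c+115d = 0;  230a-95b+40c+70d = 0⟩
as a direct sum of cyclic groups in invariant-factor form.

rank_ℚ(R)=2; free=4−2=2
SNF(R) diag = [5, 5] → torsion [5, 5]

Answer: M ≅ ℤ^2 ⊕ ℤ/5 ⊕ ℤ/5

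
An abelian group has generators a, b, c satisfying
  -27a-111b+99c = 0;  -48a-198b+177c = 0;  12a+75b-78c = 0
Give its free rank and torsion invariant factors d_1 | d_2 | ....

rank_ℚ(R)=3; free=3−3=0
SNF(R) diag = [3, 3, 9] → torsion [3, 3, 9]

Answer: M ≅ ℤ/3 ⊕ ℤ/3 ⊕ ℤ/9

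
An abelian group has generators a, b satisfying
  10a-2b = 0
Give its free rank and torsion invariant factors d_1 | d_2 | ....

rank_ℚ(R)=1; free=2−1=1
SNF(R) diag = [2] → torsion [2]

Answer: M ≅ ℤ^1 ⊕ ℤ/2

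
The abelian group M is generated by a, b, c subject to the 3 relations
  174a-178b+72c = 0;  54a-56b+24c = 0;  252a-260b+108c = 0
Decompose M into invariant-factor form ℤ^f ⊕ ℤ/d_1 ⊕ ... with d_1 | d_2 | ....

Answer: M ≅ ℤ/2 ⊕ ℤ/6 ⊕ ℤ/12

Derivation:
rank_ℚ(R)=3; free=3−3=0
SNF(R) diag = [2, 6, 12] → torsion [2, 6, 12]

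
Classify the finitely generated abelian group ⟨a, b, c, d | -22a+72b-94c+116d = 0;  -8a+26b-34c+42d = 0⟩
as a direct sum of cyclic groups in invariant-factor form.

rank_ℚ(R)=2; free=4−2=2
SNF(R) diag = [2, 2] → torsion [2, 2]

Answer: M ≅ ℤ^2 ⊕ ℤ/2 ⊕ ℤ/2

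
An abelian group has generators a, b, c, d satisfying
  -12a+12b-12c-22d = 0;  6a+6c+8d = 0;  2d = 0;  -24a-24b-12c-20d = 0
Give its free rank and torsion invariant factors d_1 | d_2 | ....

rank_ℚ(R)=4; free=4−4=0
SNF(R) diag = [2, 6, 12, 12] → torsion [2, 6, 12, 12]

Answer: M ≅ ℤ/2 ⊕ ℤ/6 ⊕ ℤ/12 ⊕ ℤ/12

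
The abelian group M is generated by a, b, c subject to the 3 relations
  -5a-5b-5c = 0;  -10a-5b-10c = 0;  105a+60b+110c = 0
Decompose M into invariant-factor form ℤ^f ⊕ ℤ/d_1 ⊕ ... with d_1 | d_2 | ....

rank_ℚ(R)=3; free=3−3=0
SNF(R) diag = [5, 5, 5] → torsion [5, 5, 5]

Answer: M ≅ ℤ/5 ⊕ ℤ/5 ⊕ ℤ/5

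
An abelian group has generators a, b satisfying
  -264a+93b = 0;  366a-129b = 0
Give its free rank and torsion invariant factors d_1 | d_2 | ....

Answer: M ≅ ℤ/3 ⊕ ℤ/6

Derivation:
rank_ℚ(R)=2; free=2−2=0
SNF(R) diag = [3, 6] → torsion [3, 6]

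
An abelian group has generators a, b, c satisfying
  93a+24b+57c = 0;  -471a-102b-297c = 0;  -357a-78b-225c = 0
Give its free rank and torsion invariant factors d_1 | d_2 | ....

Answer: M ≅ ℤ/3 ⊕ ℤ/6 ⊕ ℤ/18

Derivation:
rank_ℚ(R)=3; free=3−3=0
SNF(R) diag = [3, 6, 18] → torsion [3, 6, 18]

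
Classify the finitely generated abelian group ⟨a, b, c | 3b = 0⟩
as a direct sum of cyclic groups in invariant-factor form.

Answer: M ≅ ℤ^2 ⊕ ℤ/3

Derivation:
rank_ℚ(R)=1; free=3−1=2
SNF(R) diag = [3] → torsion [3]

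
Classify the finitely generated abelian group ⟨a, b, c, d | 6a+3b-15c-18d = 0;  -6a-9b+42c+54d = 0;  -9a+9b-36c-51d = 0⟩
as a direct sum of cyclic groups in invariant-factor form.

rank_ℚ(R)=3; free=4−3=1
SNF(R) diag = [3, 3, 3] → torsion [3, 3, 3]

Answer: M ≅ ℤ^1 ⊕ ℤ/3 ⊕ ℤ/3 ⊕ ℤ/3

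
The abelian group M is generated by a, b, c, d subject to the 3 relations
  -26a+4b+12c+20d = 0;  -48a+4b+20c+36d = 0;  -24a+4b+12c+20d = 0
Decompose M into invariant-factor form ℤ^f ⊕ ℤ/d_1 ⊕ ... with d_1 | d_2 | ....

Answer: M ≅ ℤ^1 ⊕ ℤ/2 ⊕ ℤ/4 ⊕ ℤ/8

Derivation:
rank_ℚ(R)=3; free=4−3=1
SNF(R) diag = [2, 4, 8] → torsion [2, 4, 8]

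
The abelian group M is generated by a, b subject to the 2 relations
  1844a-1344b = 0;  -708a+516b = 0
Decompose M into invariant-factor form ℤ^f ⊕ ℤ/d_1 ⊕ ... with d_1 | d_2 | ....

Answer: M ≅ ℤ/4 ⊕ ℤ/12

Derivation:
rank_ℚ(R)=2; free=2−2=0
SNF(R) diag = [4, 12] → torsion [4, 12]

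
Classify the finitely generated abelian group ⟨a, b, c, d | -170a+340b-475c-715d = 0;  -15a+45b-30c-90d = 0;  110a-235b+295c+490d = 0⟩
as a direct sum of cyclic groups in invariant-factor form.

rank_ℚ(R)=3; free=4−3=1
SNF(R) diag = [5, 15, 15] → torsion [5, 15, 15]

Answer: M ≅ ℤ^1 ⊕ ℤ/5 ⊕ ℤ/15 ⊕ ℤ/15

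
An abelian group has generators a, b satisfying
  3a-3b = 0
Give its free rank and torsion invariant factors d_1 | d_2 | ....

Answer: M ≅ ℤ^1 ⊕ ℤ/3

Derivation:
rank_ℚ(R)=1; free=2−1=1
SNF(R) diag = [3] → torsion [3]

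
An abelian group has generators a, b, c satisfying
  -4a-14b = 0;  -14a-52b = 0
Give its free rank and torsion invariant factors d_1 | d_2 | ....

Answer: M ≅ ℤ^1 ⊕ ℤ/2 ⊕ ℤ/6

Derivation:
rank_ℚ(R)=2; free=3−2=1
SNF(R) diag = [2, 6] → torsion [2, 6]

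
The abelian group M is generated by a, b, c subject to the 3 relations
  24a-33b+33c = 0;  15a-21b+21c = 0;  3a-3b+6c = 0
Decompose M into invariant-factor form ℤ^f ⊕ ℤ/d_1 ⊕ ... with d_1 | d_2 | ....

Answer: M ≅ ℤ/3 ⊕ ℤ/3 ⊕ ℤ/3

Derivation:
rank_ℚ(R)=3; free=3−3=0
SNF(R) diag = [3, 3, 3] → torsion [3, 3, 3]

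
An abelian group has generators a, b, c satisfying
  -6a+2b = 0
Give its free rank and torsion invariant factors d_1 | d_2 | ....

Answer: M ≅ ℤ^2 ⊕ ℤ/2

Derivation:
rank_ℚ(R)=1; free=3−1=2
SNF(R) diag = [2] → torsion [2]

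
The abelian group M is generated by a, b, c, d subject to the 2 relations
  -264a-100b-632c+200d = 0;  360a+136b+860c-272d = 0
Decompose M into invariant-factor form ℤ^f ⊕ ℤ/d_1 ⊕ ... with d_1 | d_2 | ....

rank_ℚ(R)=2; free=4−2=2
SNF(R) diag = [4, 12] → torsion [4, 12]

Answer: M ≅ ℤ^2 ⊕ ℤ/4 ⊕ ℤ/12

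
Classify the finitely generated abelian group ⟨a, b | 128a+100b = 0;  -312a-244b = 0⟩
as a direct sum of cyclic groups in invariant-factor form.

Answer: M ≅ ℤ/4 ⊕ ℤ/8

Derivation:
rank_ℚ(R)=2; free=2−2=0
SNF(R) diag = [4, 8] → torsion [4, 8]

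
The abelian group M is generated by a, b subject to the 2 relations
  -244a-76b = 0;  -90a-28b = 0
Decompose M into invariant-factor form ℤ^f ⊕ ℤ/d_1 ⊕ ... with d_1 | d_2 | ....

Answer: M ≅ ℤ/2 ⊕ ℤ/4

Derivation:
rank_ℚ(R)=2; free=2−2=0
SNF(R) diag = [2, 4] → torsion [2, 4]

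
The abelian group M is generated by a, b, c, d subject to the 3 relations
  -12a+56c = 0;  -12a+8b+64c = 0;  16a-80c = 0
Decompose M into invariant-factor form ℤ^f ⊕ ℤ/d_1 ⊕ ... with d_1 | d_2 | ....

rank_ℚ(R)=3; free=4−3=1
SNF(R) diag = [4, 8, 16] → torsion [4, 8, 16]

Answer: M ≅ ℤ^1 ⊕ ℤ/4 ⊕ ℤ/8 ⊕ ℤ/16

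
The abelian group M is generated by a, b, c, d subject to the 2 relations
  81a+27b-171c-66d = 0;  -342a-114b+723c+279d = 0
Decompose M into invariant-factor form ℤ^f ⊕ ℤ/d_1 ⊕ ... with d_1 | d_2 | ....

Answer: M ≅ ℤ^2 ⊕ ℤ/3 ⊕ ℤ/3

Derivation:
rank_ℚ(R)=2; free=4−2=2
SNF(R) diag = [3, 3] → torsion [3, 3]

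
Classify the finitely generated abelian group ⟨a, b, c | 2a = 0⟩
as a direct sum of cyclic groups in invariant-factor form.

rank_ℚ(R)=1; free=3−1=2
SNF(R) diag = [2] → torsion [2]

Answer: M ≅ ℤ^2 ⊕ ℤ/2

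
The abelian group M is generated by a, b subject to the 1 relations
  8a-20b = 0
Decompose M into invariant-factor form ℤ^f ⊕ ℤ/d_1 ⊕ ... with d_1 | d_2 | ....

rank_ℚ(R)=1; free=2−1=1
SNF(R) diag = [4] → torsion [4]

Answer: M ≅ ℤ^1 ⊕ ℤ/4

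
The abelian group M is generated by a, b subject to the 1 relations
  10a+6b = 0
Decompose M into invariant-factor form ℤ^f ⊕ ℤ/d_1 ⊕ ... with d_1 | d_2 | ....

Answer: M ≅ ℤ^1 ⊕ ℤ/2

Derivation:
rank_ℚ(R)=1; free=2−1=1
SNF(R) diag = [2] → torsion [2]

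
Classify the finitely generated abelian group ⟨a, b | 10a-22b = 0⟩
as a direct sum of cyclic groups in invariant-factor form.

Answer: M ≅ ℤ^1 ⊕ ℤ/2

Derivation:
rank_ℚ(R)=1; free=2−1=1
SNF(R) diag = [2] → torsion [2]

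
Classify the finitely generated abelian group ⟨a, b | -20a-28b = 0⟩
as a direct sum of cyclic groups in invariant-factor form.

Answer: M ≅ ℤ^1 ⊕ ℤ/4

Derivation:
rank_ℚ(R)=1; free=2−1=1
SNF(R) diag = [4] → torsion [4]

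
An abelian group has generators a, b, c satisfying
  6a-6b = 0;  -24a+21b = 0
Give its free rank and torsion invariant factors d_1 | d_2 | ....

rank_ℚ(R)=2; free=3−2=1
SNF(R) diag = [3, 6] → torsion [3, 6]

Answer: M ≅ ℤ^1 ⊕ ℤ/3 ⊕ ℤ/6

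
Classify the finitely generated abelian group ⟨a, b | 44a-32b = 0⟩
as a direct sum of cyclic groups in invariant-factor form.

Answer: M ≅ ℤ^1 ⊕ ℤ/4

Derivation:
rank_ℚ(R)=1; free=2−1=1
SNF(R) diag = [4] → torsion [4]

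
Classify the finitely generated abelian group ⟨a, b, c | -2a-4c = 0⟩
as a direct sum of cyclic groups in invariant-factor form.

rank_ℚ(R)=1; free=3−1=2
SNF(R) diag = [2] → torsion [2]

Answer: M ≅ ℤ^2 ⊕ ℤ/2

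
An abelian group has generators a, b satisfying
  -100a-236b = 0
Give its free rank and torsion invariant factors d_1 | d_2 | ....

Answer: M ≅ ℤ^1 ⊕ ℤ/4

Derivation:
rank_ℚ(R)=1; free=2−1=1
SNF(R) diag = [4] → torsion [4]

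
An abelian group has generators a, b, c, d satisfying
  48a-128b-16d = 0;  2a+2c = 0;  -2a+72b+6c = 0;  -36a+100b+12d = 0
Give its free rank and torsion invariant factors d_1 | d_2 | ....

rank_ℚ(R)=4; free=4−4=0
SNF(R) diag = [2, 4, 8, 16] → torsion [2, 4, 8, 16]

Answer: M ≅ ℤ/2 ⊕ ℤ/4 ⊕ ℤ/8 ⊕ ℤ/16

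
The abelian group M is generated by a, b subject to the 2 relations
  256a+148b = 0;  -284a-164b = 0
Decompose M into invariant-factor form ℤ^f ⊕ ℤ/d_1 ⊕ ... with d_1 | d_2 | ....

rank_ℚ(R)=2; free=2−2=0
SNF(R) diag = [4, 12] → torsion [4, 12]

Answer: M ≅ ℤ/4 ⊕ ℤ/12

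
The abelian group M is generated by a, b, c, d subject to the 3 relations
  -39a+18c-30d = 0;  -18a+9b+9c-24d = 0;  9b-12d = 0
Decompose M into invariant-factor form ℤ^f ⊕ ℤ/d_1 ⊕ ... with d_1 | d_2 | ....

rank_ℚ(R)=3; free=4−3=1
SNF(R) diag = [3, 3, 9] → torsion [3, 3, 9]

Answer: M ≅ ℤ^1 ⊕ ℤ/3 ⊕ ℤ/3 ⊕ ℤ/9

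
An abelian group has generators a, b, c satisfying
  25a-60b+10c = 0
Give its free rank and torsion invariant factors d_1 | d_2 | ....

Answer: M ≅ ℤ^2 ⊕ ℤ/5

Derivation:
rank_ℚ(R)=1; free=3−1=2
SNF(R) diag = [5] → torsion [5]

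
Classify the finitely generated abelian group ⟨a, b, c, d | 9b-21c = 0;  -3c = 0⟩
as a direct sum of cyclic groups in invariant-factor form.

Answer: M ≅ ℤ^2 ⊕ ℤ/3 ⊕ ℤ/9

Derivation:
rank_ℚ(R)=2; free=4−2=2
SNF(R) diag = [3, 9] → torsion [3, 9]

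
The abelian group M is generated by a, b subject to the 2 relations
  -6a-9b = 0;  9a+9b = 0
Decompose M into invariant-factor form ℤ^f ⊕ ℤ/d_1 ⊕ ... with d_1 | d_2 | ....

Answer: M ≅ ℤ/3 ⊕ ℤ/9

Derivation:
rank_ℚ(R)=2; free=2−2=0
SNF(R) diag = [3, 9] → torsion [3, 9]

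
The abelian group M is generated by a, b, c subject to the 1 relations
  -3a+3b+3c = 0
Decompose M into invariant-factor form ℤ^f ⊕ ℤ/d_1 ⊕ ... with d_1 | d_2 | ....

rank_ℚ(R)=1; free=3−1=2
SNF(R) diag = [3] → torsion [3]

Answer: M ≅ ℤ^2 ⊕ ℤ/3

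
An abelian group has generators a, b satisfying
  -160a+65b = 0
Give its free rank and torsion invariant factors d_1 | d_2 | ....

rank_ℚ(R)=1; free=2−1=1
SNF(R) diag = [5] → torsion [5]

Answer: M ≅ ℤ^1 ⊕ ℤ/5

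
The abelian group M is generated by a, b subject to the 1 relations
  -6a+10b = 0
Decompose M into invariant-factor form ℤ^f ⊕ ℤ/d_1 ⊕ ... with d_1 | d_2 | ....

Answer: M ≅ ℤ^1 ⊕ ℤ/2

Derivation:
rank_ℚ(R)=1; free=2−1=1
SNF(R) diag = [2] → torsion [2]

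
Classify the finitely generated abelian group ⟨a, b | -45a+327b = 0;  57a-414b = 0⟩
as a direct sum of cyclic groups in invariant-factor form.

Answer: M ≅ ℤ/3 ⊕ ℤ/3

Derivation:
rank_ℚ(R)=2; free=2−2=0
SNF(R) diag = [3, 3] → torsion [3, 3]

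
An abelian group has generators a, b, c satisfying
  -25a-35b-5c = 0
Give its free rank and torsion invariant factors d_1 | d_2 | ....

rank_ℚ(R)=1; free=3−1=2
SNF(R) diag = [5] → torsion [5]

Answer: M ≅ ℤ^2 ⊕ ℤ/5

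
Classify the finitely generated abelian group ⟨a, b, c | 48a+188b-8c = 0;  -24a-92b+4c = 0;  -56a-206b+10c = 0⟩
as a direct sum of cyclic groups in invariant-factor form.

Answer: M ≅ ℤ/2 ⊕ ℤ/4 ⊕ ℤ/8

Derivation:
rank_ℚ(R)=3; free=3−3=0
SNF(R) diag = [2, 4, 8] → torsion [2, 4, 8]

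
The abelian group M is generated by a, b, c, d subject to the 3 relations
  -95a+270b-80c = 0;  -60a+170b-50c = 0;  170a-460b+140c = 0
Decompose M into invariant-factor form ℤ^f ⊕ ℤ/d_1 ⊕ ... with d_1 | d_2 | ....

rank_ℚ(R)=3; free=4−3=1
SNF(R) diag = [5, 10, 20] → torsion [5, 10, 20]

Answer: M ≅ ℤ^1 ⊕ ℤ/5 ⊕ ℤ/10 ⊕ ℤ/20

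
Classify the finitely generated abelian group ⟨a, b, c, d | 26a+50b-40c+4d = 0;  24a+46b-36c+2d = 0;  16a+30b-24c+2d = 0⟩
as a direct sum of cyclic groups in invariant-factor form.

Answer: M ≅ ℤ^1 ⊕ ℤ/2 ⊕ ℤ/2 ⊕ ℤ/4

Derivation:
rank_ℚ(R)=3; free=4−3=1
SNF(R) diag = [2, 2, 4] → torsion [2, 2, 4]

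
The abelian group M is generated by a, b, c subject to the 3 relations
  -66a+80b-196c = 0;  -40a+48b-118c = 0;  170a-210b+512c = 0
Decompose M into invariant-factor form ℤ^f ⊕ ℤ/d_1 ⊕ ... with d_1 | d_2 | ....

rank_ℚ(R)=3; free=3−3=0
SNF(R) diag = [2, 2, 6] → torsion [2, 2, 6]

Answer: M ≅ ℤ/2 ⊕ ℤ/2 ⊕ ℤ/6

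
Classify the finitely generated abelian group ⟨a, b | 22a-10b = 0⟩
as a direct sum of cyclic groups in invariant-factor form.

Answer: M ≅ ℤ^1 ⊕ ℤ/2

Derivation:
rank_ℚ(R)=1; free=2−1=1
SNF(R) diag = [2] → torsion [2]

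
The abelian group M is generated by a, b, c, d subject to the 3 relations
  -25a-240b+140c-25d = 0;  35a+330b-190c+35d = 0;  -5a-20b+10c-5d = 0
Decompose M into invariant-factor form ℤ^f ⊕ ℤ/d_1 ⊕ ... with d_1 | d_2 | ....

Answer: M ≅ ℤ^1 ⊕ ℤ/5 ⊕ ℤ/10 ⊕ ℤ/30

Derivation:
rank_ℚ(R)=3; free=4−3=1
SNF(R) diag = [5, 10, 30] → torsion [5, 10, 30]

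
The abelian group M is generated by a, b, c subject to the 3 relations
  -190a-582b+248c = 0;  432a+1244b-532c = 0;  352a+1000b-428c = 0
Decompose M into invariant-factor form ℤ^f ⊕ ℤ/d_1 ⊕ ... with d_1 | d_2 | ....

rank_ℚ(R)=3; free=3−3=0
SNF(R) diag = [2, 4, 4] → torsion [2, 4, 4]

Answer: M ≅ ℤ/2 ⊕ ℤ/4 ⊕ ℤ/4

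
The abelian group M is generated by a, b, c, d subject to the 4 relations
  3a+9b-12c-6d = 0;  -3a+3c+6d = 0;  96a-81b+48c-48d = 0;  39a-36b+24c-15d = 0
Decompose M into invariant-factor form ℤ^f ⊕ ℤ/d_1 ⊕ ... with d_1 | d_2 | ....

rank_ℚ(R)=4; free=4−4=0
SNF(R) diag = [3, 9, 9, 9] → torsion [3, 9, 9, 9]

Answer: M ≅ ℤ/3 ⊕ ℤ/9 ⊕ ℤ/9 ⊕ ℤ/9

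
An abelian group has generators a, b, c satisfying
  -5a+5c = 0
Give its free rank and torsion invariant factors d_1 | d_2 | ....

rank_ℚ(R)=1; free=3−1=2
SNF(R) diag = [5] → torsion [5]

Answer: M ≅ ℤ^2 ⊕ ℤ/5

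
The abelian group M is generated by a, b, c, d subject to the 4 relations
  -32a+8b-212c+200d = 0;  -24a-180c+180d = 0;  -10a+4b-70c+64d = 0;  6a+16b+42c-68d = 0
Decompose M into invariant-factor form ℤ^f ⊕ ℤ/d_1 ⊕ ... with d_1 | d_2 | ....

rank_ℚ(R)=4; free=4−4=0
SNF(R) diag = [2, 4, 12, 36] → torsion [2, 4, 12, 36]

Answer: M ≅ ℤ/2 ⊕ ℤ/4 ⊕ ℤ/12 ⊕ ℤ/36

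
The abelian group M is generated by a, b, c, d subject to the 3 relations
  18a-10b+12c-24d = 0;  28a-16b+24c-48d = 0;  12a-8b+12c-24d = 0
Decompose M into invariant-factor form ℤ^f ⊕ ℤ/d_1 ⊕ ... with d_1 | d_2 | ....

rank_ℚ(R)=3; free=4−3=1
SNF(R) diag = [2, 4, 12] → torsion [2, 4, 12]

Answer: M ≅ ℤ^1 ⊕ ℤ/2 ⊕ ℤ/4 ⊕ ℤ/12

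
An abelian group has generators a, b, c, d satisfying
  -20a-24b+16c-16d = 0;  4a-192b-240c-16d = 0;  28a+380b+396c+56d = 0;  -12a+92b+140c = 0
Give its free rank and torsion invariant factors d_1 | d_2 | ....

Answer: M ≅ ℤ/4 ⊕ ℤ/4 ⊕ ℤ/8 ⊕ ℤ/24

Derivation:
rank_ℚ(R)=4; free=4−4=0
SNF(R) diag = [4, 4, 8, 24] → torsion [4, 4, 8, 24]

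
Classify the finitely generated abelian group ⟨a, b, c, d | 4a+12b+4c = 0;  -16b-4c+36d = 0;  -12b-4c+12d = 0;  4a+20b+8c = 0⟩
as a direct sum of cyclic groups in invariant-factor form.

Answer: M ≅ ℤ/4 ⊕ ℤ/4 ⊕ ℤ/4 ⊕ ℤ/12

Derivation:
rank_ℚ(R)=4; free=4−4=0
SNF(R) diag = [4, 4, 4, 12] → torsion [4, 4, 4, 12]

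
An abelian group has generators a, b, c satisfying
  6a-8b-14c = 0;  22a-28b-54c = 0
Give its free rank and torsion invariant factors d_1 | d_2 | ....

rank_ℚ(R)=2; free=3−2=1
SNF(R) diag = [2, 4] → torsion [2, 4]

Answer: M ≅ ℤ^1 ⊕ ℤ/2 ⊕ ℤ/4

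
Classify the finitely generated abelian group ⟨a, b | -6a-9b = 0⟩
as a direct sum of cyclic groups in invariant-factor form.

rank_ℚ(R)=1; free=2−1=1
SNF(R) diag = [3] → torsion [3]

Answer: M ≅ ℤ^1 ⊕ ℤ/3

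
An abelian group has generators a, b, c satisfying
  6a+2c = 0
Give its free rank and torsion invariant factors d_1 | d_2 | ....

Answer: M ≅ ℤ^2 ⊕ ℤ/2

Derivation:
rank_ℚ(R)=1; free=3−1=2
SNF(R) diag = [2] → torsion [2]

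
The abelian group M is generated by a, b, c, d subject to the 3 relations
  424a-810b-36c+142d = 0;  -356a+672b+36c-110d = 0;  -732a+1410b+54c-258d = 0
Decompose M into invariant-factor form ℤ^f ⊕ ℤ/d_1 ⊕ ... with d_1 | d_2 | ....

rank_ℚ(R)=3; free=4−3=1
SNF(R) diag = [2, 6, 18] → torsion [2, 6, 18]

Answer: M ≅ ℤ^1 ⊕ ℤ/2 ⊕ ℤ/6 ⊕ ℤ/18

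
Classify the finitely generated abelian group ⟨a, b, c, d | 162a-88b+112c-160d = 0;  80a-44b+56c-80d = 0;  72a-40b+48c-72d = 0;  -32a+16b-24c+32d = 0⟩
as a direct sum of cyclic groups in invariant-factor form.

rank_ℚ(R)=4; free=4−4=0
SNF(R) diag = [2, 4, 8, 8] → torsion [2, 4, 8, 8]

Answer: M ≅ ℤ/2 ⊕ ℤ/4 ⊕ ℤ/8 ⊕ ℤ/8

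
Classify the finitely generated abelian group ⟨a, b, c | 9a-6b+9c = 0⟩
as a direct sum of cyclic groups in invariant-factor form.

Answer: M ≅ ℤ^2 ⊕ ℤ/3

Derivation:
rank_ℚ(R)=1; free=3−1=2
SNF(R) diag = [3] → torsion [3]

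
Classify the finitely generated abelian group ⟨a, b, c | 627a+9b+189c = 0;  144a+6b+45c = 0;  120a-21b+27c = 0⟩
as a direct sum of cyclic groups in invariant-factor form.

Answer: M ≅ ℤ/3 ⊕ ℤ/3 ⊕ ℤ/9

Derivation:
rank_ℚ(R)=3; free=3−3=0
SNF(R) diag = [3, 3, 9] → torsion [3, 3, 9]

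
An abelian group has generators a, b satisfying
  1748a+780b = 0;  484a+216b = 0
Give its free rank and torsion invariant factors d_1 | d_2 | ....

Answer: M ≅ ℤ/4 ⊕ ℤ/12

Derivation:
rank_ℚ(R)=2; free=2−2=0
SNF(R) diag = [4, 12] → torsion [4, 12]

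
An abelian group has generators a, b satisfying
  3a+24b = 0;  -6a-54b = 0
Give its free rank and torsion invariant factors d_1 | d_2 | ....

rank_ℚ(R)=2; free=2−2=0
SNF(R) diag = [3, 6] → torsion [3, 6]

Answer: M ≅ ℤ/3 ⊕ ℤ/6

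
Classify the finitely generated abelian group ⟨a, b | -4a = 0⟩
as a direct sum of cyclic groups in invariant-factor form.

rank_ℚ(R)=1; free=2−1=1
SNF(R) diag = [4] → torsion [4]

Answer: M ≅ ℤ^1 ⊕ ℤ/4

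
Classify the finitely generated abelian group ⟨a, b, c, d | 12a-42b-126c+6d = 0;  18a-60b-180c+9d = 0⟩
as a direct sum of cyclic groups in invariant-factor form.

rank_ℚ(R)=2; free=4−2=2
SNF(R) diag = [3, 6] → torsion [3, 6]

Answer: M ≅ ℤ^2 ⊕ ℤ/3 ⊕ ℤ/6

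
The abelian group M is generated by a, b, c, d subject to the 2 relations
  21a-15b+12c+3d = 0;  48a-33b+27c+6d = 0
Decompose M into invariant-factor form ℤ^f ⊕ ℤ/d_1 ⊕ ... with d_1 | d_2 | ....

rank_ℚ(R)=2; free=4−2=2
SNF(R) diag = [3, 3] → torsion [3, 3]

Answer: M ≅ ℤ^2 ⊕ ℤ/3 ⊕ ℤ/3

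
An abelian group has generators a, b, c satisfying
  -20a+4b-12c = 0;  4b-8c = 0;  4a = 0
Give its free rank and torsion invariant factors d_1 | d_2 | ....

Answer: M ≅ ℤ/4 ⊕ ℤ/4 ⊕ ℤ/4

Derivation:
rank_ℚ(R)=3; free=3−3=0
SNF(R) diag = [4, 4, 4] → torsion [4, 4, 4]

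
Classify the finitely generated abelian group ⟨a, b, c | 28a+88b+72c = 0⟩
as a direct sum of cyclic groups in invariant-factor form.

rank_ℚ(R)=1; free=3−1=2
SNF(R) diag = [4] → torsion [4]

Answer: M ≅ ℤ^2 ⊕ ℤ/4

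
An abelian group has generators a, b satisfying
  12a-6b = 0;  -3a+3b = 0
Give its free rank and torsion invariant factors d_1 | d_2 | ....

rank_ℚ(R)=2; free=2−2=0
SNF(R) diag = [3, 6] → torsion [3, 6]

Answer: M ≅ ℤ/3 ⊕ ℤ/6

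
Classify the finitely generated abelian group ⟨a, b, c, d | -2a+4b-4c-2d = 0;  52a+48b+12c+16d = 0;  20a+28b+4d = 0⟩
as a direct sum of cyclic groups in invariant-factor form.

Answer: M ≅ ℤ^1 ⊕ ℤ/2 ⊕ ℤ/4 ⊕ ℤ/4

Derivation:
rank_ℚ(R)=3; free=4−3=1
SNF(R) diag = [2, 4, 4] → torsion [2, 4, 4]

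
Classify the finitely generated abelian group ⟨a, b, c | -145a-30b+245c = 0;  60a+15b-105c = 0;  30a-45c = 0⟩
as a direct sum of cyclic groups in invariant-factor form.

Answer: M ≅ ℤ/5 ⊕ ℤ/15 ⊕ ℤ/15

Derivation:
rank_ℚ(R)=3; free=3−3=0
SNF(R) diag = [5, 15, 15] → torsion [5, 15, 15]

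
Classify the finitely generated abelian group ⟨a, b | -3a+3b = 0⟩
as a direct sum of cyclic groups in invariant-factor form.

rank_ℚ(R)=1; free=2−1=1
SNF(R) diag = [3] → torsion [3]

Answer: M ≅ ℤ^1 ⊕ ℤ/3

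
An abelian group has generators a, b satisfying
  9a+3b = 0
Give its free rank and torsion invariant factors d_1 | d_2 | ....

Answer: M ≅ ℤ^1 ⊕ ℤ/3

Derivation:
rank_ℚ(R)=1; free=2−1=1
SNF(R) diag = [3] → torsion [3]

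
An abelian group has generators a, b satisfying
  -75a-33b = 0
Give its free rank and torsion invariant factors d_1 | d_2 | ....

rank_ℚ(R)=1; free=2−1=1
SNF(R) diag = [3] → torsion [3]

Answer: M ≅ ℤ^1 ⊕ ℤ/3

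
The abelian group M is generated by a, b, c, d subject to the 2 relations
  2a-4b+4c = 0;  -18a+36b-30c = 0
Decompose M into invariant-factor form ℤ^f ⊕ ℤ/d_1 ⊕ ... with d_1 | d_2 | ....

Answer: M ≅ ℤ^2 ⊕ ℤ/2 ⊕ ℤ/6

Derivation:
rank_ℚ(R)=2; free=4−2=2
SNF(R) diag = [2, 6] → torsion [2, 6]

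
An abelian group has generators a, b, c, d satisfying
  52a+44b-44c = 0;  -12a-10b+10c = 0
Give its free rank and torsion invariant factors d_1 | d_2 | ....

rank_ℚ(R)=2; free=4−2=2
SNF(R) diag = [2, 4] → torsion [2, 4]

Answer: M ≅ ℤ^2 ⊕ ℤ/2 ⊕ ℤ/4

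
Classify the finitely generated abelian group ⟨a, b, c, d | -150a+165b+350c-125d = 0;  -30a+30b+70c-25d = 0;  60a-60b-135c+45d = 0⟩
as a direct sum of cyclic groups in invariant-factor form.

rank_ℚ(R)=3; free=4−3=1
SNF(R) diag = [5, 15, 15] → torsion [5, 15, 15]

Answer: M ≅ ℤ^1 ⊕ ℤ/5 ⊕ ℤ/15 ⊕ ℤ/15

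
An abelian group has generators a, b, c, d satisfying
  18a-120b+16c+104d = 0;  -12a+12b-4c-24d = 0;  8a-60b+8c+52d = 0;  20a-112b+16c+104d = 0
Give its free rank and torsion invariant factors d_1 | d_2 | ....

rank_ℚ(R)=4; free=4−4=0
SNF(R) diag = [2, 4, 4, 8] → torsion [2, 4, 4, 8]

Answer: M ≅ ℤ/2 ⊕ ℤ/4 ⊕ ℤ/4 ⊕ ℤ/8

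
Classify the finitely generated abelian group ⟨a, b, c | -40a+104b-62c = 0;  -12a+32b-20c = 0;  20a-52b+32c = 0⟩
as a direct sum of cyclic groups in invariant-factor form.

rank_ℚ(R)=3; free=3−3=0
SNF(R) diag = [2, 4, 4] → torsion [2, 4, 4]

Answer: M ≅ ℤ/2 ⊕ ℤ/4 ⊕ ℤ/4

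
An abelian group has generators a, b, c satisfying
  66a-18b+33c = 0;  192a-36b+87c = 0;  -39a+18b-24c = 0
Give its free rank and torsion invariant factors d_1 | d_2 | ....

Answer: M ≅ ℤ/3 ⊕ ℤ/9 ⊕ ℤ/18

Derivation:
rank_ℚ(R)=3; free=3−3=0
SNF(R) diag = [3, 9, 18] → torsion [3, 9, 18]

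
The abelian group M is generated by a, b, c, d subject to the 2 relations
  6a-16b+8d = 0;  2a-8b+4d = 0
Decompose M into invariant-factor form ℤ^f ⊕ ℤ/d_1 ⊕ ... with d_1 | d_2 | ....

rank_ℚ(R)=2; free=4−2=2
SNF(R) diag = [2, 4] → torsion [2, 4]

Answer: M ≅ ℤ^2 ⊕ ℤ/2 ⊕ ℤ/4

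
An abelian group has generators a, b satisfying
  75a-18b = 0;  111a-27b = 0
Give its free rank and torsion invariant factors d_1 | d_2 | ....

rank_ℚ(R)=2; free=2−2=0
SNF(R) diag = [3, 9] → torsion [3, 9]

Answer: M ≅ ℤ/3 ⊕ ℤ/9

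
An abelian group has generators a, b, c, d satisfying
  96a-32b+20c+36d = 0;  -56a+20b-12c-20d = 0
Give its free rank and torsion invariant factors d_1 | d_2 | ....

Answer: M ≅ ℤ^2 ⊕ ℤ/4 ⊕ ℤ/4

Derivation:
rank_ℚ(R)=2; free=4−2=2
SNF(R) diag = [4, 4] → torsion [4, 4]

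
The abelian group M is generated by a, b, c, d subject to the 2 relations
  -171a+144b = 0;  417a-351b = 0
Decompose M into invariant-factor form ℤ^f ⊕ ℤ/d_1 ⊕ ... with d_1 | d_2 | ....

rank_ℚ(R)=2; free=4−2=2
SNF(R) diag = [3, 9] → torsion [3, 9]

Answer: M ≅ ℤ^2 ⊕ ℤ/3 ⊕ ℤ/9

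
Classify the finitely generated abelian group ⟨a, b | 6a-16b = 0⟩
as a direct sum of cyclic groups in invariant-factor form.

Answer: M ≅ ℤ^1 ⊕ ℤ/2

Derivation:
rank_ℚ(R)=1; free=2−1=1
SNF(R) diag = [2] → torsion [2]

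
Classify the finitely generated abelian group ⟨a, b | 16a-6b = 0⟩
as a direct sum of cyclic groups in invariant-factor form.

Answer: M ≅ ℤ^1 ⊕ ℤ/2

Derivation:
rank_ℚ(R)=1; free=2−1=1
SNF(R) diag = [2] → torsion [2]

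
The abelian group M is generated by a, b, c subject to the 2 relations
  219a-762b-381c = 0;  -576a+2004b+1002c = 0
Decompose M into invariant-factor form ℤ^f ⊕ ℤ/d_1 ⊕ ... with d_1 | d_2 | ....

Answer: M ≅ ℤ^1 ⊕ ℤ/3 ⊕ ℤ/6

Derivation:
rank_ℚ(R)=2; free=3−2=1
SNF(R) diag = [3, 6] → torsion [3, 6]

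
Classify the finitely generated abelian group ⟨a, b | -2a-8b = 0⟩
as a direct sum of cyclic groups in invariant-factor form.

Answer: M ≅ ℤ^1 ⊕ ℤ/2

Derivation:
rank_ℚ(R)=1; free=2−1=1
SNF(R) diag = [2] → torsion [2]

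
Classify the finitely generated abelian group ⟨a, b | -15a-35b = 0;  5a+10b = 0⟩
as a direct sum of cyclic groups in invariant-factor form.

Answer: M ≅ ℤ/5 ⊕ ℤ/5

Derivation:
rank_ℚ(R)=2; free=2−2=0
SNF(R) diag = [5, 5] → torsion [5, 5]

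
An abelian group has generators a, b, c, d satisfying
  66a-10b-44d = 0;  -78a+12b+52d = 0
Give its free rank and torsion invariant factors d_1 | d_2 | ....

rank_ℚ(R)=2; free=4−2=2
SNF(R) diag = [2, 2] → torsion [2, 2]

Answer: M ≅ ℤ^2 ⊕ ℤ/2 ⊕ ℤ/2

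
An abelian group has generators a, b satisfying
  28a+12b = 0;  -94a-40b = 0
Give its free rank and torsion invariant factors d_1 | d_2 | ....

rank_ℚ(R)=2; free=2−2=0
SNF(R) diag = [2, 4] → torsion [2, 4]

Answer: M ≅ ℤ/2 ⊕ ℤ/4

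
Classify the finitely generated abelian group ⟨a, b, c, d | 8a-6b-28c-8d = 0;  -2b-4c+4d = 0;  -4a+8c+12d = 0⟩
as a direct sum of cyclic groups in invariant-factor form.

Answer: M ≅ ℤ^1 ⊕ ℤ/2 ⊕ ℤ/4 ⊕ ℤ/4

Derivation:
rank_ℚ(R)=3; free=4−3=1
SNF(R) diag = [2, 4, 4] → torsion [2, 4, 4]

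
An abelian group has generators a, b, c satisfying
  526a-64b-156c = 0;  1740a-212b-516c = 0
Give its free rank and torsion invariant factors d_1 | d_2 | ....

rank_ℚ(R)=2; free=3−2=1
SNF(R) diag = [2, 4] → torsion [2, 4]

Answer: M ≅ ℤ^1 ⊕ ℤ/2 ⊕ ℤ/4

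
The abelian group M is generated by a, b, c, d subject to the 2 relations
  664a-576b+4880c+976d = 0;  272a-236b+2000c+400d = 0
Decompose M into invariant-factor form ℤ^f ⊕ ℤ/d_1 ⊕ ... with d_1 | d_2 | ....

Answer: M ≅ ℤ^2 ⊕ ℤ/4 ⊕ ℤ/8

Derivation:
rank_ℚ(R)=2; free=4−2=2
SNF(R) diag = [4, 8] → torsion [4, 8]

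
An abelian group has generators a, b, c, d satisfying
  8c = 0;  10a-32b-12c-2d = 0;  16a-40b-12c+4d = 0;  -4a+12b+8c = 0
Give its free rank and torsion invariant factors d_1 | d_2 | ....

Answer: M ≅ ℤ/2 ⊕ ℤ/4 ⊕ ℤ/4 ⊕ ℤ/8

Derivation:
rank_ℚ(R)=4; free=4−4=0
SNF(R) diag = [2, 4, 4, 8] → torsion [2, 4, 4, 8]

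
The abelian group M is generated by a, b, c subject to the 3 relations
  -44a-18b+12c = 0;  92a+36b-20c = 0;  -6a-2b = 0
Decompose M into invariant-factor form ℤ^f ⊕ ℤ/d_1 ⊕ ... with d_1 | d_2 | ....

Answer: M ≅ ℤ/2 ⊕ ℤ/2 ⊕ ℤ/4

Derivation:
rank_ℚ(R)=3; free=3−3=0
SNF(R) diag = [2, 2, 4] → torsion [2, 2, 4]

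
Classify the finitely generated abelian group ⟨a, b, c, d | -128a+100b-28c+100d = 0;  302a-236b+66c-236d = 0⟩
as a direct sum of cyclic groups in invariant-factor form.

rank_ℚ(R)=2; free=4−2=2
SNF(R) diag = [2, 4] → torsion [2, 4]

Answer: M ≅ ℤ^2 ⊕ ℤ/2 ⊕ ℤ/4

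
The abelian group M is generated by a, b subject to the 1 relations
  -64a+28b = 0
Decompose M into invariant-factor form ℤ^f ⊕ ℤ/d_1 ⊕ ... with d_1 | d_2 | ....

rank_ℚ(R)=1; free=2−1=1
SNF(R) diag = [4] → torsion [4]

Answer: M ≅ ℤ^1 ⊕ ℤ/4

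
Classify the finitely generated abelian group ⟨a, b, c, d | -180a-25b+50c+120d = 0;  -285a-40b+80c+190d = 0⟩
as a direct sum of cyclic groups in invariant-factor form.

rank_ℚ(R)=2; free=4−2=2
SNF(R) diag = [5, 5] → torsion [5, 5]

Answer: M ≅ ℤ^2 ⊕ ℤ/5 ⊕ ℤ/5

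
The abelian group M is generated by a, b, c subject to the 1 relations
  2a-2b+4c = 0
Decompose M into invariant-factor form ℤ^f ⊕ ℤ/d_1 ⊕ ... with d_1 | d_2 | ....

Answer: M ≅ ℤ^2 ⊕ ℤ/2

Derivation:
rank_ℚ(R)=1; free=3−1=2
SNF(R) diag = [2] → torsion [2]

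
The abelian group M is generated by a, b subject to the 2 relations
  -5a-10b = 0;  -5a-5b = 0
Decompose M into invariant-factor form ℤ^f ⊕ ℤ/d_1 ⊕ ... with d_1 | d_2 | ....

Answer: M ≅ ℤ/5 ⊕ ℤ/5

Derivation:
rank_ℚ(R)=2; free=2−2=0
SNF(R) diag = [5, 5] → torsion [5, 5]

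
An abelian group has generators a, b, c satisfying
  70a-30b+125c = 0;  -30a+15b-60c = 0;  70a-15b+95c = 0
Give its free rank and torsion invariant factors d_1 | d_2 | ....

Answer: M ≅ ℤ/5 ⊕ ℤ/15 ⊕ ℤ/30

Derivation:
rank_ℚ(R)=3; free=3−3=0
SNF(R) diag = [5, 15, 30] → torsion [5, 15, 30]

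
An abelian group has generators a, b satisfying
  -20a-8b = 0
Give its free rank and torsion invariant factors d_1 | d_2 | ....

rank_ℚ(R)=1; free=2−1=1
SNF(R) diag = [4] → torsion [4]

Answer: M ≅ ℤ^1 ⊕ ℤ/4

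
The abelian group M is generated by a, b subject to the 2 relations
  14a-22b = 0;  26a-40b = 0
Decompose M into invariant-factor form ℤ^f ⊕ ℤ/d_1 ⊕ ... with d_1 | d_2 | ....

rank_ℚ(R)=2; free=2−2=0
SNF(R) diag = [2, 6] → torsion [2, 6]

Answer: M ≅ ℤ/2 ⊕ ℤ/6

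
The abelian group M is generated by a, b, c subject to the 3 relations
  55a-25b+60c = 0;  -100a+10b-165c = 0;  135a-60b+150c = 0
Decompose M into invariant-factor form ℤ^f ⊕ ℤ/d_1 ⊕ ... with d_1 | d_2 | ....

Answer: M ≅ ℤ/5 ⊕ ℤ/15 ⊕ ℤ/15

Derivation:
rank_ℚ(R)=3; free=3−3=0
SNF(R) diag = [5, 15, 15] → torsion [5, 15, 15]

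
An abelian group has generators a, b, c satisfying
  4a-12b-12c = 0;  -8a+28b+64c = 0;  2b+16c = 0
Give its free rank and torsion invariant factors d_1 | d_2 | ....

rank_ℚ(R)=3; free=3−3=0
SNF(R) diag = [2, 4, 8] → torsion [2, 4, 8]

Answer: M ≅ ℤ/2 ⊕ ℤ/4 ⊕ ℤ/8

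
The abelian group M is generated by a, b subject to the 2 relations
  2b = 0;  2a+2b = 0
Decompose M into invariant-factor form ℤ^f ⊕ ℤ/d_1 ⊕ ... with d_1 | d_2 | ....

rank_ℚ(R)=2; free=2−2=0
SNF(R) diag = [2, 2] → torsion [2, 2]

Answer: M ≅ ℤ/2 ⊕ ℤ/2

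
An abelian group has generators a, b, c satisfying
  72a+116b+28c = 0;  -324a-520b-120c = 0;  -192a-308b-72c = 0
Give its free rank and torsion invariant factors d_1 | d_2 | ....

Answer: M ≅ ℤ/4 ⊕ ℤ/4 ⊕ ℤ/12

Derivation:
rank_ℚ(R)=3; free=3−3=0
SNF(R) diag = [4, 4, 12] → torsion [4, 4, 12]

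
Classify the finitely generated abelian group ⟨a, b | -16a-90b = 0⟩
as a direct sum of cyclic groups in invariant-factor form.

Answer: M ≅ ℤ^1 ⊕ ℤ/2

Derivation:
rank_ℚ(R)=1; free=2−1=1
SNF(R) diag = [2] → torsion [2]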